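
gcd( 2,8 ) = 2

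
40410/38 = 20205/19 = 1063.42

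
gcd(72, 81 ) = 9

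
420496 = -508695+929191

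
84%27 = 3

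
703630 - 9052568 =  - 8348938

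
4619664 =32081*144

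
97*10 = 970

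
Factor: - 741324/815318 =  - 370662/407659 = - 2^1*3^1*7^( - 1)*163^1*379^1*58237^( - 1 )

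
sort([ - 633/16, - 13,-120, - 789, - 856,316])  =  [ -856, - 789, - 120, - 633/16, - 13, 316 ]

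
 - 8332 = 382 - 8714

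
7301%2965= 1371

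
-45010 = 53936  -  98946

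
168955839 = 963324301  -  794368462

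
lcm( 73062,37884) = 1022868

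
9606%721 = 233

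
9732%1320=492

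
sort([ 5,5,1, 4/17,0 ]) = [0,4/17, 1 , 5,5]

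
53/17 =53/17 = 3.12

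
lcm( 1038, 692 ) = 2076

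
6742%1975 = 817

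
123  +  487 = 610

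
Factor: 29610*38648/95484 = 95363940/7957= 2^2 * 3^1*5^1*7^1 * 47^1*73^(-1) * 109^( - 1 )*4831^1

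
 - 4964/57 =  - 4964/57 = - 87.09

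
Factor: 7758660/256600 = 387933/12830 = 2^( - 1)*3^1*5^( - 1 )*7^3*13^1*29^1*1283^(- 1)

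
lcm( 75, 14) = 1050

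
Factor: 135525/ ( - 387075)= - 139/397 = - 139^1* 397^( - 1 )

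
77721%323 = 201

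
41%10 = 1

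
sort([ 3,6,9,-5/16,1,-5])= [ - 5,-5/16,1,3,6 , 9]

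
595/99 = 6 + 1/99 = 6.01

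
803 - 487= 316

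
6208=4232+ 1976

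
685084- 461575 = 223509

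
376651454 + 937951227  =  1314602681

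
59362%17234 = 7660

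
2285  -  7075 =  - 4790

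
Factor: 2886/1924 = 3/2 = 2^ ( - 1)*3^1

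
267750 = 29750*9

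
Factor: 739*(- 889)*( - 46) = 2^1*7^1*23^1*127^1*739^1 =30220666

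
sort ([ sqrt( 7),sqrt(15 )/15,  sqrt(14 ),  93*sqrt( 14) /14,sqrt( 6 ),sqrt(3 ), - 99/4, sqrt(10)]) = [ - 99/4,sqrt(15)/15, sqrt(3),sqrt(6), sqrt( 7), sqrt( 10),sqrt(14),93*sqrt(14)/14] 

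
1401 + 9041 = 10442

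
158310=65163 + 93147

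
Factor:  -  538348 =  - 2^2*134587^1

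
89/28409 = 89/28409= 0.00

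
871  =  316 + 555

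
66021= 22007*3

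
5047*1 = 5047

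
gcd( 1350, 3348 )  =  54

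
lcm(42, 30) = 210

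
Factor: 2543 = 2543^1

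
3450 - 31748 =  - 28298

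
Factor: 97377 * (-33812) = -3292511124 = - 2^2 * 3^1*7^1*79^1*107^1*4637^1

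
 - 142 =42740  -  42882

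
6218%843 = 317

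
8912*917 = 8172304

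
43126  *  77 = 3320702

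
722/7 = 103 + 1/7 = 103.14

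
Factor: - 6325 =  - 5^2* 11^1*23^1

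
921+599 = 1520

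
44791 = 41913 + 2878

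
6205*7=43435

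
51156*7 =358092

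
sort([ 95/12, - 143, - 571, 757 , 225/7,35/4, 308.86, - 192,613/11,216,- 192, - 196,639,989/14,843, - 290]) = [ - 571,- 290, - 196, - 192, - 192, - 143, 95/12,  35/4,225/7, 613/11,989/14 , 216, 308.86,639,757, 843 ] 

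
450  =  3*150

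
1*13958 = 13958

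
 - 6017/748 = - 547/68= -8.04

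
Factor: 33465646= 2^1*16732823^1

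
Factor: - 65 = -5^1 *13^1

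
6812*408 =2779296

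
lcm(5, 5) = 5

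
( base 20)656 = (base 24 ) 48A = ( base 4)213022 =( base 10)2506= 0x9ca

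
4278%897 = 690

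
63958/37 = 1728+22/37=1728.59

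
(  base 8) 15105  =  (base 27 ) 962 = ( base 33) 65Q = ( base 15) 1ED5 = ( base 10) 6725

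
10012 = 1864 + 8148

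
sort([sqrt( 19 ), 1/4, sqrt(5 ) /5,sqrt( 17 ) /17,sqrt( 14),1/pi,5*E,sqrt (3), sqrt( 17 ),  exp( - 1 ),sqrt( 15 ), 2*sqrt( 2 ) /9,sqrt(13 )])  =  [sqrt (17 ) /17,  1/4,2*sqrt( 2 ) /9,1/pi,exp( - 1),sqrt( 5 )/5,sqrt ( 3 ),  sqrt(13 ),sqrt(14),sqrt( 15),sqrt(17 ) , sqrt( 19 ),5* E] 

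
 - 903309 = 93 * ( - 9713)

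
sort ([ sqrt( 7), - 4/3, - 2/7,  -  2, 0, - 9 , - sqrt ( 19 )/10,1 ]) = [ - 9, - 2,-4/3 ,  -  sqrt( 19 )/10,  -  2/7, 0,1, sqrt(7 )] 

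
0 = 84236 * 0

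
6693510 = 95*70458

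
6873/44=156 + 9/44= 156.20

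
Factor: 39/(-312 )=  - 1/8 = - 2^(-3 ) 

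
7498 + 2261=9759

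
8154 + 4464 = 12618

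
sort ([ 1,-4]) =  [ - 4,1]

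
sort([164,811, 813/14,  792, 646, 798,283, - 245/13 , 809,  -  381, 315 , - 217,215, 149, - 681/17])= [ - 381, - 217, - 681/17, - 245/13, 813/14, 149,  164, 215, 283, 315, 646, 792,798, 809,811]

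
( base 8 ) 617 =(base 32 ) CF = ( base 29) dm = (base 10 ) 399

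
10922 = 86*127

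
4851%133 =63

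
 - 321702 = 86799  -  408501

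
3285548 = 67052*49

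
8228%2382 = 1082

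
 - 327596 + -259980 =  - 587576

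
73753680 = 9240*7982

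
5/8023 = 5/8023 = 0.00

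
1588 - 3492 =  - 1904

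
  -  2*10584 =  - 21168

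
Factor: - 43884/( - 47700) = 23/25 = 5^( - 2)*23^1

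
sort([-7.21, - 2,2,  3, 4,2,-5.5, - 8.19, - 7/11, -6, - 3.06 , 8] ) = [ - 8.19, - 7.21,  -  6,  -  5.5,-3.06, - 2, - 7/11,2,2, 3 , 4, 8]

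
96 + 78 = 174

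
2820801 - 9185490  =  -6364689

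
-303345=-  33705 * 9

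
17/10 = 17/10 = 1.70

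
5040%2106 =828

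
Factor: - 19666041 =-3^1 * 67^1*97841^1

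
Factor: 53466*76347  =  2^1*3^3  *7^1*17^1 * 19^1*67^1*499^1 = 4081968702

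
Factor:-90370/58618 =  - 5^1*53^(  -  1)*79^( - 1)*1291^1=- 6455/4187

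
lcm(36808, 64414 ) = 257656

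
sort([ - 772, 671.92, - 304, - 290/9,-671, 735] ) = [ - 772, - 671, - 304,-290/9, 671.92, 735]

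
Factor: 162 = 2^1 * 3^4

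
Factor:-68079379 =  - 23^1*  31^1*95483^1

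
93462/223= 93462/223 = 419.11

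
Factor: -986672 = - 2^4 * 61667^1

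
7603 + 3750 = 11353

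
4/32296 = 1/8074 = 0.00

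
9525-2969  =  6556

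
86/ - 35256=  -  43/17628 = - 0.00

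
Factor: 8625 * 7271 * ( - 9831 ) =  - 616525358625 = - 3^2*5^3 * 11^1*23^1*29^1*113^1 *661^1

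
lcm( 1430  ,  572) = 2860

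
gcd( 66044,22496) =76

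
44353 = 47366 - 3013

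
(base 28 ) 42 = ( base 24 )4I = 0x72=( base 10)114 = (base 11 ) A4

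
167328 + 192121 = 359449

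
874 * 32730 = 28606020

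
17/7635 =17/7635 = 0.00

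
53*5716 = 302948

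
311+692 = 1003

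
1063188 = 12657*84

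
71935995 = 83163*865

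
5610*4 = 22440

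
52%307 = 52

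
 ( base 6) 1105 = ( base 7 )515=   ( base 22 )bf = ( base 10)257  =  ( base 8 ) 401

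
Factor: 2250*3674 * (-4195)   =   - 2^2 * 3^2 * 5^4 * 11^1*167^1*839^1 = - 34677967500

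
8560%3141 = 2278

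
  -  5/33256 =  - 1 + 33251/33256 = - 0.00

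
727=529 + 198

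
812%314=184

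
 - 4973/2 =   -  4973/2 = -2486.50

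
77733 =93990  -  16257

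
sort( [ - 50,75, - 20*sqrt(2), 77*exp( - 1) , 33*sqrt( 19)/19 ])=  [ - 50, - 20*sqrt( 2),  33*sqrt( 19)/19,77*exp(-1), 75 ]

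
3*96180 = 288540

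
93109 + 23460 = 116569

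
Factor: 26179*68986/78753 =1805984494/78753 = 2^1*3^ ( - 1 )*17^1*47^1*557^1* 2029^1*26251^(-1) 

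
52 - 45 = 7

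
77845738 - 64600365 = 13245373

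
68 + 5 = 73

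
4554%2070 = 414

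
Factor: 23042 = 2^1*41^1*281^1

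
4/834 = 2/417 =0.00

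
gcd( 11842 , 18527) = 191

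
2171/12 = 180 +11/12 =180.92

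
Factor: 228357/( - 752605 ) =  - 3^2*5^(-1)*7^( - 1)*21503^( -1)*25373^1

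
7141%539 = 134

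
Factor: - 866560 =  - 2^8*5^1*677^1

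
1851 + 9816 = 11667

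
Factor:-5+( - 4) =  - 9 = -3^2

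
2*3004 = 6008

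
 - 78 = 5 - 83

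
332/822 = 166/411 = 0.40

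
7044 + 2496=9540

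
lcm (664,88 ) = 7304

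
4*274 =1096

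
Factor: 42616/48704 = 7/8 = 2^( - 3)*7^1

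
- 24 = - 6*4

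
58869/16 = 58869/16 = 3679.31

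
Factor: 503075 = 5^2*20123^1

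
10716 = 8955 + 1761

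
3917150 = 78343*50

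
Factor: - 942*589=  - 554838 = - 2^1*3^1  *19^1*31^1*157^1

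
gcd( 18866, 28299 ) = 9433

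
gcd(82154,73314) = 2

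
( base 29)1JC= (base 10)1404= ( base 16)57C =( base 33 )19i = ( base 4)111330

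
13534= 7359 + 6175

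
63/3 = 21 = 21.00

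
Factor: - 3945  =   - 3^1 * 5^1*263^1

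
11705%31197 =11705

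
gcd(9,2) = 1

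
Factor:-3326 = -2^1*1663^1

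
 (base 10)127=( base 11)106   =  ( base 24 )57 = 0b1111111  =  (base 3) 11201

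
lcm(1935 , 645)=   1935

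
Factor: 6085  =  5^1*1217^1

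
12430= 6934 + 5496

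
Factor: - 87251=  - 87251^1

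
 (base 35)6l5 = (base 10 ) 8090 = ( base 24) E12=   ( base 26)BP4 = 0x1f9a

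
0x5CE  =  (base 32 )1EE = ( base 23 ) 2IE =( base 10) 1486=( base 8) 2716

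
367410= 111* 3310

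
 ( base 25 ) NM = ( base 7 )1512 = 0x255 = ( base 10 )597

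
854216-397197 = 457019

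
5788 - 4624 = 1164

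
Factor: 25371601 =25371601^1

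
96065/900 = 106+133/180 = 106.74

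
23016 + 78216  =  101232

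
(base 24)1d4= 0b1101111100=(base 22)1IC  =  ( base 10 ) 892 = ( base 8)1574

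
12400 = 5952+6448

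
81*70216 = 5687496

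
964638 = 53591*18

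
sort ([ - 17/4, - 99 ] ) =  [ -99, - 17/4 ]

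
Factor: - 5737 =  - 5737^1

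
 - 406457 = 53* ( - 7669)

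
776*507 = 393432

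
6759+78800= 85559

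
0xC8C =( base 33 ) 2VB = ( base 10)3212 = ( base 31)3aj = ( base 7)12236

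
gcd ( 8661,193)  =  1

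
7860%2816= 2228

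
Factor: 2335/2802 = 5/6 =2^( - 1)*3^( - 1)*5^1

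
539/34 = 15 + 29/34 = 15.85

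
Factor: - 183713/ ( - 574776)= 2^( -3 )*3^( - 4)*887^(-1)*183713^1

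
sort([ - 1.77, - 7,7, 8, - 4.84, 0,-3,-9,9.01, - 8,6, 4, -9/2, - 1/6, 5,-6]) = [- 9, - 8, - 7,  -  6,-4.84 , - 9/2, - 3,- 1.77,-1/6,0, 4,  5,  6,7, 8,9.01]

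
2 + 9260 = 9262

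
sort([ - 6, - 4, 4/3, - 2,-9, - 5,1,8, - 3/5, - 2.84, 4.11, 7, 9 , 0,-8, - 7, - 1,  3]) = [ - 9 , - 8, - 7, - 6, - 5, - 4, - 2.84 ,- 2, - 1, - 3/5, 0,1,4/3 , 3,  4.11 , 7, 8, 9]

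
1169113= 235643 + 933470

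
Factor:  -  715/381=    - 3^( - 1 )*5^1*11^1*13^1*127^( - 1)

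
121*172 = 20812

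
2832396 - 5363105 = -2530709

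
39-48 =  - 9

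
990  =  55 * 18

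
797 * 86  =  68542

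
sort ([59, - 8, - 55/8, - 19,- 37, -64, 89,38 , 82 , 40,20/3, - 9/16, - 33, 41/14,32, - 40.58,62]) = [ - 64, - 40.58,- 37, - 33, - 19, - 8, - 55/8, - 9/16,41/14, 20/3,  32, 38, 40 , 59, 62 , 82 , 89]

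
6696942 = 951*7042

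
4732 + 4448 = 9180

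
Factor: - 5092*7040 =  - 35847680 = - 2^9*5^1*11^1*19^1*67^1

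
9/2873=9/2873 = 0.00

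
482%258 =224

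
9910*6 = 59460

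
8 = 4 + 4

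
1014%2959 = 1014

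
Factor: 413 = 7^1* 59^1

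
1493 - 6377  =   - 4884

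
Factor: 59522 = 2^1 * 29761^1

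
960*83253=79922880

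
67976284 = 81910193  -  13933909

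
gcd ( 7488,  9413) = 1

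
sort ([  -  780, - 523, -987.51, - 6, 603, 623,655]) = [-987.51,  -  780, - 523,  -  6,603, 623, 655] 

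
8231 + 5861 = 14092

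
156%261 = 156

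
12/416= 3/104 = 0.03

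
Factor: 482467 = 19^1*67^1*379^1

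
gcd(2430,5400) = 270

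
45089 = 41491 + 3598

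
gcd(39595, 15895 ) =5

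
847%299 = 249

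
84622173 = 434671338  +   - 350049165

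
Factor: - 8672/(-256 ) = 271/8 = 2^( - 3) * 271^1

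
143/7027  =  143/7027 = 0.02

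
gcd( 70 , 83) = 1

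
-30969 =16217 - 47186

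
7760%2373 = 641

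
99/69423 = 33/23141 = 0.00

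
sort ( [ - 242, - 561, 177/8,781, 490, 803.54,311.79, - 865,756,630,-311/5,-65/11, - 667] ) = [ - 865,  -  667, - 561, - 242, - 311/5, - 65/11, 177/8,311.79,490, 630, 756, 781,803.54 ] 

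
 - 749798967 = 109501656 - 859300623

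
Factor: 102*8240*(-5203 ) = -2^5 * 3^1*5^1*11^2*17^1 * 43^1*103^1=-4373017440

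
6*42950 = 257700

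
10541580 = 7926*1330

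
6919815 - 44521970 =  -  37602155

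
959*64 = 61376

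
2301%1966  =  335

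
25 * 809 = 20225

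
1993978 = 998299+995679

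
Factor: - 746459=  - 7^1 * 106637^1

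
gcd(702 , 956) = 2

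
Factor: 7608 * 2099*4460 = 71222596320=2^5*3^1*5^1*223^1 * 317^1*2099^1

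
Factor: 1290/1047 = 430/349 = 2^1*5^1*43^1*349^ ( - 1 ) 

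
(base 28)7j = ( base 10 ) 215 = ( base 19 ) B6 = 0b11010111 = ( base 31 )6T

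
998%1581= 998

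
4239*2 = 8478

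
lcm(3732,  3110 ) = 18660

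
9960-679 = 9281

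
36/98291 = 36/98291 = 0.00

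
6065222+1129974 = 7195196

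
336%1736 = 336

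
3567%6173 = 3567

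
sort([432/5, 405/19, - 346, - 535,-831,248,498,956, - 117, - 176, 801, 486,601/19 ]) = [-831, - 535,-346, - 176, - 117 , 405/19,601/19, 432/5,248,486,498,801,956 ] 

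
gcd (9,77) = 1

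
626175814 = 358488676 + 267687138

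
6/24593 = 6/24593 = 0.00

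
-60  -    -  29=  - 31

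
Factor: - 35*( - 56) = 1960 = 2^3*5^1*7^2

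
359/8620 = 359/8620= 0.04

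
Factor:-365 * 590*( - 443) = 2^1*5^2 * 59^1*73^1 * 443^1= 95400050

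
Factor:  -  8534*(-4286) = 36576724 = 2^2*17^1*251^1* 2143^1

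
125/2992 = 125/2992= 0.04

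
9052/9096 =2263/2274 = 1.00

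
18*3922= 70596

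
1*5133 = 5133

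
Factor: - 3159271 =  - 3159271^1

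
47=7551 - 7504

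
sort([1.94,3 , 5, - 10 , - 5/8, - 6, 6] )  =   [-10, - 6, - 5/8,1.94,3,5,6]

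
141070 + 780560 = 921630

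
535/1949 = 535/1949 = 0.27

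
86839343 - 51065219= 35774124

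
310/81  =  310/81 = 3.83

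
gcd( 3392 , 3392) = 3392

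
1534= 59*26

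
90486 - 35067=55419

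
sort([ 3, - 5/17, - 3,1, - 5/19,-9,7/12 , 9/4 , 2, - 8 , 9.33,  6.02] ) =[ - 9, - 8 , - 3, - 5/17, - 5/19,  7/12 , 1, 2,9/4,3,6.02,  9.33 ] 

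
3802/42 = 90 + 11/21=90.52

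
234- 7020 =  - 6786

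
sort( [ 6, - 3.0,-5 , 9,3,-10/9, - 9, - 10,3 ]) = [-10, - 9, - 5, - 3.0, - 10/9, 3,  3,  6,  9] 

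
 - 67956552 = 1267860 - 69224412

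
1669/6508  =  1669/6508=0.26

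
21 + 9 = 30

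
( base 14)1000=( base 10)2744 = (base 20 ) 6H4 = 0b101010111000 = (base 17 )987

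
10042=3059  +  6983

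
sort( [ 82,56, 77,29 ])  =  [ 29, 56,  77, 82]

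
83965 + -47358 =36607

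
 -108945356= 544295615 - 653240971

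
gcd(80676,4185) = 27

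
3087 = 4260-1173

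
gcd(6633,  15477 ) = 2211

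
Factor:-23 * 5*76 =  - 8740 = - 2^2* 5^1*19^1 * 23^1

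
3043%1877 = 1166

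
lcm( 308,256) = 19712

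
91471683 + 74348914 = 165820597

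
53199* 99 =5266701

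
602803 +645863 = 1248666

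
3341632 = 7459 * 448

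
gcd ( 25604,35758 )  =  2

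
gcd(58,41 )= 1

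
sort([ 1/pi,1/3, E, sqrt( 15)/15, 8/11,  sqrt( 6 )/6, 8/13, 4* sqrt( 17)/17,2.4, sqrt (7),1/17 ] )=[1/17,sqrt( 15)/15, 1/pi,1/3,  sqrt( 6 )/6, 8/13,8/11,  4*sqrt( 17) /17,2.4, sqrt( 7),E]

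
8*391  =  3128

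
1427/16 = 89 + 3/16 =89.19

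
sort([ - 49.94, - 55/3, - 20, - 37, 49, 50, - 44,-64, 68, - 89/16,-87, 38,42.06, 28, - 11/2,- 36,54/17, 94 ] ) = [ - 87, - 64, - 49.94,-44,  -  37, - 36, - 20, - 55/3, -89/16, - 11/2,54/17,28, 38,42.06,49, 50, 68,94] 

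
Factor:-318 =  - 2^1*3^1*53^1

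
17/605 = 17/605 = 0.03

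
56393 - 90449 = -34056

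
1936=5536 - 3600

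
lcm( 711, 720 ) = 56880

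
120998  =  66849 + 54149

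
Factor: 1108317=3^1 * 7^1*89^1*593^1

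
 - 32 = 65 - 97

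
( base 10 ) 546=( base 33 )GI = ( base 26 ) l0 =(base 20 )176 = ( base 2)1000100010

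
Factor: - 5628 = -2^2*3^1*7^1*67^1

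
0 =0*8755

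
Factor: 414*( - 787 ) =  - 325818 = -  2^1*3^2* 23^1*787^1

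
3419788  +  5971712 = 9391500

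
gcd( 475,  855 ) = 95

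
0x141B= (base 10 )5147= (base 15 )17D2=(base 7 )21002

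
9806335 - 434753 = 9371582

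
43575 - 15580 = 27995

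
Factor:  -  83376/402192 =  - 7^( - 2)*19^( - 1) * 193^1 = - 193/931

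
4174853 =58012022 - 53837169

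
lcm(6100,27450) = 54900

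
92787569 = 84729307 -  - 8058262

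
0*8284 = 0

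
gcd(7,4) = 1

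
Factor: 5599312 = 2^4*61^1 *5737^1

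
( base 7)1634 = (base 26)PC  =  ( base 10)662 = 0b1010010110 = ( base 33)k2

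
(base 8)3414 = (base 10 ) 1804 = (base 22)3G0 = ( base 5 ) 24204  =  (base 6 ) 12204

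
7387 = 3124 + 4263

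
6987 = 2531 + 4456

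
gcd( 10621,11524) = 43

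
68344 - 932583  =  -864239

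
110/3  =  36 + 2/3 = 36.67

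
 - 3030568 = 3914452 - 6945020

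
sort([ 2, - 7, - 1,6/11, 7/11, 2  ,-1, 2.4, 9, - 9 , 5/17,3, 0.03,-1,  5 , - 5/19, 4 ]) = [-9,- 7, - 1, - 1, - 1, - 5/19, 0.03 , 5/17, 6/11,  7/11,2,2, 2.4 , 3,4,5, 9]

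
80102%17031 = 11978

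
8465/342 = 24 + 257/342 = 24.75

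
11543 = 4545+6998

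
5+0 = 5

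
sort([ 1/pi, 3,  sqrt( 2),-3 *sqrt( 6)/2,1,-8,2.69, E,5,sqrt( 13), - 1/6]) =[-8,  -  3*sqrt( 6)/2, - 1/6,1/pi,  1,sqrt(2 ),  2.69, E, 3 , sqrt ( 13), 5]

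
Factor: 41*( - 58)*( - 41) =2^1*29^1 * 41^2 = 97498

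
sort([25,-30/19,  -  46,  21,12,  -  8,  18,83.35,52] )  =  [ - 46, -8, - 30/19 , 12,18, 21,25,52, 83.35 ] 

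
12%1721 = 12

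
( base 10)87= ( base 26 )39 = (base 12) 73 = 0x57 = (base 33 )2l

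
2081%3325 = 2081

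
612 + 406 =1018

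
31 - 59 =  - 28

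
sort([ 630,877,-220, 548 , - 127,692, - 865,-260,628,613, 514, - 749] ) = [ - 865,-749,- 260,-220  , - 127, 514,548,613, 628,630,692,877]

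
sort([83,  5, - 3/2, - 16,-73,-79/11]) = [ - 73,-16, - 79/11, - 3/2 , 5, 83 ]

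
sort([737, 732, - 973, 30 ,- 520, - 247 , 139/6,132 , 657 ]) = [ -973, - 520, -247, 139/6,30 , 132,657,732 , 737]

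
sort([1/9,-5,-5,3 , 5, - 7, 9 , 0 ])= [ - 7, - 5,  -  5 , 0,1/9 , 3,5,9]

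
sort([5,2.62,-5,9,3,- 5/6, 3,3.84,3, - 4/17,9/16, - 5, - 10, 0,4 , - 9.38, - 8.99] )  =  [  -  10,-9.38, - 8.99, - 5, - 5, - 5/6,-4/17 , 0,9/16,2.62,  3,3,3,3.84,4,  5, 9]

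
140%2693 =140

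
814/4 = 203+ 1/2 = 203.50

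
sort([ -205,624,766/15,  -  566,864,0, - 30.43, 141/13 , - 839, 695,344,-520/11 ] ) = [ - 839, - 566, - 205, - 520/11, - 30.43,0, 141/13,766/15, 344, 624,695, 864]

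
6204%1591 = 1431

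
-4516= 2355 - 6871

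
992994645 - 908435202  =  84559443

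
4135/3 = 4135/3=1378.33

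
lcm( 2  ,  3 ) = 6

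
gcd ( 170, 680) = 170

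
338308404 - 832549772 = - 494241368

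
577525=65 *8885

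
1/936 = 1/936 = 0.00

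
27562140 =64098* 430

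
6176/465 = 13 + 131/465 = 13.28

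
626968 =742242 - 115274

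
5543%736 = 391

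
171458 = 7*24494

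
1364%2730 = 1364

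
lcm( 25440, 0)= 0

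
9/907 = 9/907 = 0.01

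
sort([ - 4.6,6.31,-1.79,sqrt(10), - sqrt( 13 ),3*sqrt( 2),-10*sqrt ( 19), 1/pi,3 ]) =[-10*sqrt( 19 ), -4.6, - sqrt(13),  -  1.79,1/pi,3,sqrt( 10 ), 3*sqrt( 2),6.31 ]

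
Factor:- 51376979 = - 37^1*863^1*1609^1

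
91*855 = 77805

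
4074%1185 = 519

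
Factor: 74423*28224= 2100514752  =  2^6*3^2*7^2 * 19^1*3917^1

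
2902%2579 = 323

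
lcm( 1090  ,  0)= 0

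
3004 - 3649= -645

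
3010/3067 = 3010/3067 = 0.98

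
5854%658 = 590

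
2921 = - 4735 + 7656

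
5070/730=6 + 69/73 = 6.95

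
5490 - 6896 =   -  1406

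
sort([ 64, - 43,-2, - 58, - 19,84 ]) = [ - 58 ,-43,-19, - 2,64,84]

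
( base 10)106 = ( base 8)152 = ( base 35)31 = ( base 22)4I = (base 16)6a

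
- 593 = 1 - 594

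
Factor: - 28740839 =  - 409^1*70271^1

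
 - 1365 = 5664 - 7029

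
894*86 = 76884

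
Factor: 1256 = 2^3*157^1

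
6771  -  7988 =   -  1217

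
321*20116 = 6457236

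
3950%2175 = 1775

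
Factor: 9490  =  2^1*5^1*13^1*73^1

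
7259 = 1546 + 5713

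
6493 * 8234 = 53463362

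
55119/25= 2204+19/25 = 2204.76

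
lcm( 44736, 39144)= 313152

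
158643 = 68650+89993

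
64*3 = 192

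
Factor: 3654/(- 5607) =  - 58/89  =  -2^1*29^1*89^(- 1) 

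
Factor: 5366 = 2^1*2683^1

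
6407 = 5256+1151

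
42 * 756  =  31752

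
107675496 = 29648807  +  78026689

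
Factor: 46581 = 3^1 * 15527^1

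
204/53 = 204/53 = 3.85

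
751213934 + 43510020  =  794723954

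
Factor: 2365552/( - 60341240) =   -  295694/7542655 = - 2^1*5^(-1)*7^1*21121^1*1508531^( - 1) 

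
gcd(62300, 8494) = 2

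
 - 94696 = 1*(-94696) 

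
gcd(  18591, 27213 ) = 3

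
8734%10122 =8734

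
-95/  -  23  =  95/23 =4.13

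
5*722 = 3610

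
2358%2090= 268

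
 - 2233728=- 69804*32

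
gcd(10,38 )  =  2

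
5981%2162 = 1657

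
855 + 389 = 1244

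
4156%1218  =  502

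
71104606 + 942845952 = 1013950558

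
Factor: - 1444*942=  - 1360248= - 2^3 * 3^1*19^2*157^1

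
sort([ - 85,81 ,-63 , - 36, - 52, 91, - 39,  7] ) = [-85, - 63, - 52, - 39 , - 36,7, 81,91]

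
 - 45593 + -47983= - 93576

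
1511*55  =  83105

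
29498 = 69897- 40399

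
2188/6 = 1094/3 = 364.67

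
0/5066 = 0 = 0.00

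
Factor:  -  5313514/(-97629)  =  2^1 * 3^( - 1)*7^( - 1)*4649^(- 1 )*2656757^1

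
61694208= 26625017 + 35069191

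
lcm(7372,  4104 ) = 398088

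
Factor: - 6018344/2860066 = - 2^2 * 11^( - 1)*130003^(  -  1)*752293^1 = -3009172/1430033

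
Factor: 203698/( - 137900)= - 517/350  =  - 2^( - 1 )*5^(-2) * 7^( - 1) * 11^1 * 47^1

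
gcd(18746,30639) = 7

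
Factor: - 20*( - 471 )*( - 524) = -2^4*3^1 * 5^1*131^1*157^1 = - 4936080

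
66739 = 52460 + 14279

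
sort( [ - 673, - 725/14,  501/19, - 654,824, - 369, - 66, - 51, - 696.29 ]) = [ - 696.29, - 673, - 654, - 369, - 66, - 725/14, - 51,501/19,824]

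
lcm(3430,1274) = 44590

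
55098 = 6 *9183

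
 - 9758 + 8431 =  - 1327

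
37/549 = 37/549 =0.07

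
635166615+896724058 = 1531890673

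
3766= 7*538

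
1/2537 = 1/2537 = 0.00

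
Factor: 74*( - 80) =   -  5920 =- 2^5*5^1*37^1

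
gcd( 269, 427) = 1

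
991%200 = 191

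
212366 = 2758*77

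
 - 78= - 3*26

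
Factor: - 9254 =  - 2^1*7^1 *661^1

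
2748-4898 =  - 2150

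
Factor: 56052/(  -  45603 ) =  - 2^2  *  173^1*563^( - 1 ) = - 692/563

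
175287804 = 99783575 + 75504229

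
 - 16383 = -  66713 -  - 50330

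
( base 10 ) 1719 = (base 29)218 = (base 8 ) 3267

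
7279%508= 167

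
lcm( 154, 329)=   7238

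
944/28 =33+5/7  =  33.71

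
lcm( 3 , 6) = 6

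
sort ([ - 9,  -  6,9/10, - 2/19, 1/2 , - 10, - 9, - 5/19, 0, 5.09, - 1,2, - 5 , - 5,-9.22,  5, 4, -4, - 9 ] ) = [ - 10, - 9.22, - 9, - 9, - 9, - 6, - 5,  -  5, - 4, - 1,  -  5/19, -2/19,0,1/2, 9/10 , 2,4, 5, 5.09]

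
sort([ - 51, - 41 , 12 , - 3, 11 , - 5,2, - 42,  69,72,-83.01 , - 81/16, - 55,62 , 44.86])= [ - 83.01, - 55, - 51, - 42, - 41,-81/16, - 5,-3,2,11,12,44.86,62, 69 , 72]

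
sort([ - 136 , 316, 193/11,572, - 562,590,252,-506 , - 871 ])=[ - 871 ,  -  562, - 506, - 136,193/11,252 , 316,572,590 ] 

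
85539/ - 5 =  - 17108+1/5= - 17107.80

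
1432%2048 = 1432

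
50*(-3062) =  - 153100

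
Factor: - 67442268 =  - 2^2 * 3^1*37^1*151897^1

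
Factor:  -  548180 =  - 2^2*5^1*27409^1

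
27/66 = 9/22 = 0.41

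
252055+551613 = 803668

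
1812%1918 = 1812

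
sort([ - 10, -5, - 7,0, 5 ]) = [  -  10 , -7, - 5 , 0, 5 ] 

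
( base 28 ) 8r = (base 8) 373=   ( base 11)209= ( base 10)251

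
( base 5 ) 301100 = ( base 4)2110311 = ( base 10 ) 9525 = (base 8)22465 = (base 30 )AHF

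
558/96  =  93/16 = 5.81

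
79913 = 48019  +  31894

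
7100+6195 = 13295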